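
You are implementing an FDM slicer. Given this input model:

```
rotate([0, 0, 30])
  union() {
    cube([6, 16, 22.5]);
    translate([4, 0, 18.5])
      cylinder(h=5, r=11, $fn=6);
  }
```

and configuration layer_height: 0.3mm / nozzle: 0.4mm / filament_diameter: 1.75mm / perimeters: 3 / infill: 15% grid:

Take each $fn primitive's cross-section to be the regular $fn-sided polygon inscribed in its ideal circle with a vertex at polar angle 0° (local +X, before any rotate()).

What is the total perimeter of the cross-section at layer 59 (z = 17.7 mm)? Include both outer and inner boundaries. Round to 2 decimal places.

44.00 mm

At z = 17.7 mm: the cube is present — its section is the full 6×16 rectangle (perimeter 44.00 mm); the cylinder at (4, 0) is absent (z outside [18.5, 23.5]); Combining (union): only the 6×16 cube is present, so the union is just that shape — boundary = 44.00 mm; (whole slice rotated 30° about Z — lengths, areas and connectivity unchanged). Overall, the cross-section is a single solid region. Total boundary length (outer) = 44.00 mm.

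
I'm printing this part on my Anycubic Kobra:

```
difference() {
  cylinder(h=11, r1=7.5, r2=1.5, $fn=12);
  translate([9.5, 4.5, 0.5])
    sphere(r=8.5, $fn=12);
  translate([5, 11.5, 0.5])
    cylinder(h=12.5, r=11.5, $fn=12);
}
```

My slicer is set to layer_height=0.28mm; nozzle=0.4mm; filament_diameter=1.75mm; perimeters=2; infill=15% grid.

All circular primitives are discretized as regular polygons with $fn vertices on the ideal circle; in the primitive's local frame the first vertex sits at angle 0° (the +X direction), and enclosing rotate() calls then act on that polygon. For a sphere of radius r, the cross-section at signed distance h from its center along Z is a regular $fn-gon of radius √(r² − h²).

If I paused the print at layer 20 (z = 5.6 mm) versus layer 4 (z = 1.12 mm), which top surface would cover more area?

Layer 20 (z = 5.6): the cone contributes a regular 12-gon of circumradius 4.445 (interpolated between r1=7.5 and r2=1.5 at t=0.509) (area = (12/2)·4.445²·sin(360°/12) = 59.29 mm²); the r=8.5 sphere at (9.5, 4.5) slices to a regular 12-gon of circumradius 6.800 (√(r²−h²) with h=5.1 from center) (area = (12/2)·6.800²·sin(360°/12) = 138.72 mm²); the r=11.5 cylinder at (5, 11.5) gives a regular 12-gon of circumradius 11.5 (constant along its height) (area = (12/2)·11.500²·sin(360°/12) = 396.75 mm²); Taking the first minus the rest: starting from the cone (59.29 mm²), the r=8.5 sphere at (9.5, 4.5) partially overlaps it — only the 1.00 mm² overlap (of its 138.72 mm²) is removed, clipping the outline; the r=11.5 cylinder at (5, 11.5) partially overlaps it — only the 15.47 mm² overlap (of its 396.75 mm²) is removed, clipping the outline — area = 42.81 mm². So its area = 42.81 mm². Layer 4 (z = 1.12): the cone: at t=0.102 of its height the radius interpolates to r₁+(r₂−r₁)t = 6.889, giving a regular 12-gon of that circumradius (area = (12/2)·6.889²·sin(360°/12) = 142.38 mm²); the r=8.5 sphere at (9.5, 4.5) slices to a regular 12-gon of circumradius 8.477 (√(r²−h²) with h=0.62 from center) (area = (12/2)·8.477²·sin(360°/12) = 215.60 mm²); the r=11.5 cylinder at (5, 11.5) gives a regular 12-gon of circumradius 11.5 (constant along its height) (area = (12/2)·11.500²·sin(360°/12) = 396.75 mm²); Taking the first minus the rest: starting from the cone (142.38 mm²), the r=8.5 sphere at (9.5, 4.5) partially overlaps it — only the 33.07 mm² overlap (of its 215.60 mm²) is removed, clipping the outline; the r=11.5 cylinder at (5, 11.5) partially overlaps it — only the 21.96 mm² overlap (of its 396.75 mm²) is removed, clipping the outline — area = 87.35 mm². So its area = 87.35 mm². Layer 4 is larger (87.35 vs 42.81 mm²).

layer 4 (z = 1.12 mm)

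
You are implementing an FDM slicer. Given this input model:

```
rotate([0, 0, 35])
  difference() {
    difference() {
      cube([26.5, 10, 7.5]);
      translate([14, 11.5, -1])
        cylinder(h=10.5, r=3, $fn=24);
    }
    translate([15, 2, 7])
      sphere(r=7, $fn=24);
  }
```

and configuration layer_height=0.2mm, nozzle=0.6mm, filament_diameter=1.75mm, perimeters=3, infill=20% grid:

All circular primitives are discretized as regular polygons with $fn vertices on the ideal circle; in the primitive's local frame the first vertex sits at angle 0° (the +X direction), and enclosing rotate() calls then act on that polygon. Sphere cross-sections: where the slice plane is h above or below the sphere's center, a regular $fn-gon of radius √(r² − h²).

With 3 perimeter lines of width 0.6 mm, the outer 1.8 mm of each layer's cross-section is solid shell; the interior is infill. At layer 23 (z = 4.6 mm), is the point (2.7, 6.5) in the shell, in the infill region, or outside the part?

At z = 4.6 mm: the cube is present — its section is the full 26.5×10 rectangle; the r=3 cylinder at (14, 11.5) gives a regular 24-gon of circumradius 3 (constant along its height); After the difference (first − rest): starting from the 26.5×10 cube, the r=3 cylinder at (14, 11.5) partially overlaps it — only the 5.42 mm² overlap (of its 27.95 mm²) is removed, clipping the outline — 1 connected region; the r=7 sphere at (15, 2) contributes a regular 24-gon of circumradius √(7²−2.4²) = 6.576; Taking the first minus the rest: starting from the result so far, the r=7 sphere at (15, 2) partially overlaps it — only the 92.90 mm² overlap (of its 134.30 mm²) is removed, clipping the outline — 1 connected region; (whole slice rotated 35° about Z — lengths, areas and connectivity unchanged). Overall, the cross-section is a single solid region. Undo the 35° rotation: the query point maps to (5.940, 3.776) in the un-rotated model frame. The nearest boundary edge runs (8.65, 3.70)→(8.42, 2.00); distance from the point to it = 2.69 mm. The point is inside the cross-section and 2.69 mm from the nearest boundary — more than the 1.8 mm shell width (3 × 0.6), so it's in the infill interior.

infill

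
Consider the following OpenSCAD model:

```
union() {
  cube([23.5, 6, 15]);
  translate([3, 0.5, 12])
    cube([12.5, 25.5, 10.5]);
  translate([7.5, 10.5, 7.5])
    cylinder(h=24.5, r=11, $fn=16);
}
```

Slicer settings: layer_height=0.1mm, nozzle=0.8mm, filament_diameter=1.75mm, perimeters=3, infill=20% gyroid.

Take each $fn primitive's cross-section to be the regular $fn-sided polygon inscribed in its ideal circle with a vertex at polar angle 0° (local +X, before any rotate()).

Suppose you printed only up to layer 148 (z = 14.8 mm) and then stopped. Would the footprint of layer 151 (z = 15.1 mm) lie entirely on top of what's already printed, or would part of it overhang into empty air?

entirely on top

Compare the two slices. At z = 14.8: the cube is present — its section is the full 23.5×6 rectangle (area 141.00 mm²); the cube at (3, 0.5) is present — its section is the full 12.5×25.5 rectangle (area 318.75 mm²); the r=11 cylinder at (7.5, 10.5) contributes a regular 16-gon of circumradius 11 (area = (16/2)·11.000²·sin(360°/16) = 370.44 mm²); Combining (union): the regions partially overlap — summed areas 830.19 mm² minus the doubly-counted overlap 335.21 mm² gives 494.98 mm² — area = 494.98 mm². At z = 15.1: the cube does not reach this height (z outside [0, 15]); the cube at (3, 0.5) is present — its section is the full 12.5×25.5 rectangle (area 318.75 mm²); the r=11 cylinder at (7.5, 10.5) gives a regular 16-gon of circumradius 11 (constant along its height) (area = (16/2)·11.000²·sin(360°/16) = 370.44 mm²); Combining (union): the regions partially overlap — summed areas 689.19 mm² minus the doubly-counted overlap 246.49 mm² gives 442.70 mm² — area = 442.70 mm². Checking containment: the cross-section at z = 15.1 is a subset of the cross-section at z = 14.8.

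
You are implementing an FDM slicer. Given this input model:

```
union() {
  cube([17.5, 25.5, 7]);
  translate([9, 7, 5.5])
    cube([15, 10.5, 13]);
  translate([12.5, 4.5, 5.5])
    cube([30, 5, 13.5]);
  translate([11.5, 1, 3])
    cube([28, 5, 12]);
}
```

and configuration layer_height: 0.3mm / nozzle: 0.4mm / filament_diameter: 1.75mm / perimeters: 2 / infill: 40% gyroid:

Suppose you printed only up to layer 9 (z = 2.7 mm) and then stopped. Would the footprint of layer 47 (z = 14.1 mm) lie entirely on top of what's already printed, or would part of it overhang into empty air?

Compare the two slices. At z = 2.7: the cube (footprint 17.5×25.5) is included at this height (area 446.25 mm²); the cube at (9, 7) is not intersected at this z (z outside [5.5, 18.5]); the cube at (12.5, 4.5) is not intersected at this z (z outside [5.5, 19]); the cube at (11.5, 1) is absent (z outside [3, 15]); Merging all regions: only the 17.5×25.5 cube is present, so the union is just that shape — area = 446.25 mm². At z = 14.1: the cube is absent (z outside [0, 7]); the cube at (9, 7) (footprint 15×10.5) is included at this height (area 157.50 mm²); the cube at (12.5, 4.5) is present — its section is the full 30×5 rectangle (area 150.00 mm²); the 28×5 cube at (11.5, 1) contributes its full rectangle (area 140.00 mm²); Taking the union: the regions partially overlap — summed areas 447.50 mm² minus the doubly-counted overlap 69.25 mm² gives 378.25 mm² — area = 378.25 mm². Checking containment: at z = 14.1 the cross-section extends beyond the z = 2.7 cross-section by about 254.00 mm².

part overhangs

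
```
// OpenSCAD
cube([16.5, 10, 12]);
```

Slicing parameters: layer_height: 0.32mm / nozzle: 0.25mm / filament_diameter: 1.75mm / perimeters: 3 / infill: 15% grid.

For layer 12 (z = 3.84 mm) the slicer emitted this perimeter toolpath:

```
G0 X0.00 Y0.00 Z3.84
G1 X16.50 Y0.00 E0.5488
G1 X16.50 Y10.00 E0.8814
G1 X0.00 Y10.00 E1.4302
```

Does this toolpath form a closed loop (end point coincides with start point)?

no

Start point (G0): (0.00, 0.00). End point (last G1): the path does not return to the start — open.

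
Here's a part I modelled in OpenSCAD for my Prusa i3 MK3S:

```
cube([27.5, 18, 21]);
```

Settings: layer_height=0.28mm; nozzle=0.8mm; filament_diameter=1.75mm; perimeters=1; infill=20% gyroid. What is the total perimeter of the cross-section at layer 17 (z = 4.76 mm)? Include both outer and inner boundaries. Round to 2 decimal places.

91.00 mm

At z = 4.76 mm: the cube (footprint 27.5×18) is included at this height (perimeter 91.00 mm). Overall, the cross-section is a single solid region. Total boundary length (outer) = 91.00 mm.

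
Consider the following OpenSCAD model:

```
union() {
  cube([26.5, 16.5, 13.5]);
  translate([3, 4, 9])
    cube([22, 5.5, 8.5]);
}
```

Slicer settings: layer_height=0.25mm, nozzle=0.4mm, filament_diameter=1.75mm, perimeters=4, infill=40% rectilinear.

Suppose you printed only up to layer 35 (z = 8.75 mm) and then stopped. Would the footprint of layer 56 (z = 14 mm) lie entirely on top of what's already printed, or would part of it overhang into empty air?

Compare the two slices. At z = 8.75: the cube is present — its section is the full 26.5×16.5 rectangle (area 437.25 mm²); the cube at (3, 4) is absent (z outside [9, 17.5]); Combining (union): only the 26.5×16.5 cube is present, so the union is just that shape — area = 437.25 mm². At z = 14: the cube is not intersected at this z (z outside [0, 13.5]); the cube at (3, 4) is present — its section is the full 22×5.5 rectangle (area 121.00 mm²); Merging all regions: only the 22×5.5 cube at (3, 4) is present, so the union is just that shape — area = 121.00 mm². Checking containment: the cross-section at z = 14 is a subset of the cross-section at z = 8.75.

entirely on top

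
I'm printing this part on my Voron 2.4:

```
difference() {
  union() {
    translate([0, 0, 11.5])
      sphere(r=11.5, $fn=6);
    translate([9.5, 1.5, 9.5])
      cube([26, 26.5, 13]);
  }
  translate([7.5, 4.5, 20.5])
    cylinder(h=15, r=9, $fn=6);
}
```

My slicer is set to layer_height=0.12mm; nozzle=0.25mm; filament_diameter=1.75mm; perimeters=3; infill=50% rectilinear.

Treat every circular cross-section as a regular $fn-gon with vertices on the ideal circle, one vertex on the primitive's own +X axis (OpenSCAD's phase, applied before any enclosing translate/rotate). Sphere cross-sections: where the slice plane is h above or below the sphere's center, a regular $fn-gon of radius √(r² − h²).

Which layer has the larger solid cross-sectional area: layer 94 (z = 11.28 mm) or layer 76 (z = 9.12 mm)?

layer 94 (z = 11.28 mm)

Layer 94 (z = 11.28): the sphere: section is a regular 6-gon, circumradius = √(r²−h²) = √(11.5²−0.22²) = 11.498 (area = (6/2)·11.498²·sin(360°/6) = 343.47 mm²); the cube at (9.5, 1.5) (footprint 26×26.5) is included at this height (area 689.00 mm²); Taking the union: the regions partially overlap — summed areas 1032.47 mm² minus the doubly-counted overlap 1.11 mm² gives 1031.36 mm² — area = 1031.36 mm²; the cylinder at (7.5, 4.5) is not intersected at this z (z outside [20.5, 35.5]); Subtracting the remaining from the first: none of the subtracted shapes is present at this height, so the result so far is unchanged — area = 1031.36 mm². So its area = 1031.36 mm². Layer 76 (z = 9.12): the sphere: section is a regular 6-gon, circumradius = √(r²−h²) = √(11.5²−2.38²) = 11.251 (area = (6/2)·11.251²·sin(360°/6) = 328.88 mm²); the cube at (9.5, 1.5) does not reach this height (z outside [9.5, 22.5]); Taking the union: only the r=11.5 sphere is present, so the union is just that shape — area = 328.88 mm²; the cylinder at (7.5, 4.5) is not intersected at this z (z outside [20.5, 35.5]); Subtracting the remaining from the first: none of the subtracted shapes is present at this height, so the result so far is unchanged — area = 328.88 mm². So its area = 328.88 mm². Layer 94 is larger (1031.36 vs 328.88 mm²).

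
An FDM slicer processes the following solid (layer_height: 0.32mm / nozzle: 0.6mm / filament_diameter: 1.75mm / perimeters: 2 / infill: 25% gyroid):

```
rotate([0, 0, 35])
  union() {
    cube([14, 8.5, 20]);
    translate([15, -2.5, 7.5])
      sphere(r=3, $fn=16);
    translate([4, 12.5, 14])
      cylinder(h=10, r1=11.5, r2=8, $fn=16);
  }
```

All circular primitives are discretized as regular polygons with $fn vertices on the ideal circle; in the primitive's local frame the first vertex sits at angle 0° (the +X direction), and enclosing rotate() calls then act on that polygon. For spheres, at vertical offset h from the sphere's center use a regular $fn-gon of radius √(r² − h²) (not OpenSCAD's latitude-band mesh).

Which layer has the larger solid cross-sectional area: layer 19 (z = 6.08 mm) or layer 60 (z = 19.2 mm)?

Layer 19 (z = 6.08): the 14×8.5 cube contributes its full rectangle (area 119.00 mm²); the sphere at (15, -2.5): section is a regular 16-gon, circumradius = √(r²−h²) = √(3²−1.42²) = 2.643 (area = (16/2)·2.643²·sin(360°/16) = 21.38 mm²); the cone at (4, 12.5) does not reach this height (z outside [14, 24]); Merging all regions: the 2 present regions are separate (no shared area or edge), so areas and boundary lengths simply add and each stays a separate island — area = 140.38 mm²; (whole slice rotated 35° about Z — lengths, areas and connectivity unchanged). So its area = 140.38 mm². Layer 60 (z = 19.2): the 14×8.5 cube contributes its full rectangle (area 119.00 mm²); the sphere at (15, -2.5) is not intersected at this z (|z−center|=11.700 > r=3); the cone at (4, 12.5) (r1=11.5→r2=8) has section circumradius 9.680 here — a regular 16-gon (area = (16/2)·9.680²·sin(360°/16) = 286.87 mm²); Combining (union): the regions partially overlap — summed areas 405.87 mm² minus the doubly-counted overlap 55.72 mm² gives 350.15 mm² — area = 350.15 mm²; (whole slice rotated 35° about Z — lengths, areas and connectivity unchanged). So its area = 350.15 mm². Layer 60 is larger (350.15 vs 140.38 mm²).

layer 60 (z = 19.2 mm)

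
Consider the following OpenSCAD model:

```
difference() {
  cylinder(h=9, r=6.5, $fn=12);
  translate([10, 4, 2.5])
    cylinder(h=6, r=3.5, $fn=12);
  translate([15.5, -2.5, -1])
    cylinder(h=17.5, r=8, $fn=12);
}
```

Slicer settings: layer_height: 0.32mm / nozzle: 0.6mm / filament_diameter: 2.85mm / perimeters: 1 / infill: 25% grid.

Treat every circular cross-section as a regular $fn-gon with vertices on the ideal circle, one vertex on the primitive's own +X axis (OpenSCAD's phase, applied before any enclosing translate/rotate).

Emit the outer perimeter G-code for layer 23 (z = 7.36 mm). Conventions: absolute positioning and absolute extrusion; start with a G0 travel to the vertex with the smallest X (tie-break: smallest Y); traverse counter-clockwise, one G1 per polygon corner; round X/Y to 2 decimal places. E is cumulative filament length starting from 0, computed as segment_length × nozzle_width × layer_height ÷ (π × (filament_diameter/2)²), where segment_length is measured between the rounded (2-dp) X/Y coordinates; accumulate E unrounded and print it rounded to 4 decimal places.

At z = 7.36 mm: the r=6.5 cylinder gives a regular 12-gon of circumradius 6.5 (constant along its height); the cylinder at (10, 4): section is a regular 12-gon, circumradius r=3.5; the r=8 cylinder at (15.5, -2.5) gives a regular 12-gon of circumradius 8 (constant along its height); Subtracting the remaining from the first: starting from the r=6.5 cylinder, the r=3.5 cylinder at (10, 4) misses the remaining region (no effect); the r=8 cylinder at (15.5, -2.5) misses the remaining region (no effect) — 1 connected region. The outline is a single polygon with 12 vertices. Extrusion per mm of travel: 0.6 × 0.32 / (π × 1.425²) = 0.030097. Accumulating E over each segment gives final E = 1.2153.

G0 X-6.50 Y0.00 Z7.36
G1 X-5.63 Y-3.25 E0.1013
G1 X-3.25 Y-5.63 E0.2026
G1 X0.00 Y-6.50 E0.3038
G1 X3.25 Y-5.63 E0.4051
G1 X5.63 Y-3.25 E0.5064
G1 X6.50 Y0.00 E0.6076
G1 X5.63 Y3.25 E0.7089
G1 X3.25 Y5.63 E0.8102
G1 X0.00 Y6.50 E0.9115
G1 X-3.25 Y5.63 E1.0127
G1 X-5.63 Y3.25 E1.1140
G1 X-6.50 Y0.00 E1.2153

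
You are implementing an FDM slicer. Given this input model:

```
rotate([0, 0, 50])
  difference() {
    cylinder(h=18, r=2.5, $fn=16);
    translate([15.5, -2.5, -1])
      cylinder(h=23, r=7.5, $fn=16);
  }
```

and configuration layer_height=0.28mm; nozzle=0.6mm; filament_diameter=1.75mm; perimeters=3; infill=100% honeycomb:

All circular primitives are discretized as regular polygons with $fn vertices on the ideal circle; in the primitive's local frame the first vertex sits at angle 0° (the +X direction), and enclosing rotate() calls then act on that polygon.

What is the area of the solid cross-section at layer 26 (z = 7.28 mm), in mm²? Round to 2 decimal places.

At z = 7.28 mm: the r=2.5 cylinder gives a regular 16-gon of circumradius 2.5 (constant along its height) (area = (16/2)·2.500²·sin(360°/16) = 19.13 mm²); the cylinder at (15.5, -2.5): section is a regular 16-gon, circumradius r=7.5 (area = (16/2)·7.500²·sin(360°/16) = 172.21 mm²); After the difference (first − rest): starting from the r=2.5 cylinder (19.13 mm²), the r=7.5 cylinder at (15.5, -2.5) misses the remaining region (no effect) — area = 19.13 mm²; (whole slice rotated 50° about Z — lengths, areas and connectivity unchanged). Overall, the cross-section is a single solid region. Net area = 19.13 mm².

19.13 mm²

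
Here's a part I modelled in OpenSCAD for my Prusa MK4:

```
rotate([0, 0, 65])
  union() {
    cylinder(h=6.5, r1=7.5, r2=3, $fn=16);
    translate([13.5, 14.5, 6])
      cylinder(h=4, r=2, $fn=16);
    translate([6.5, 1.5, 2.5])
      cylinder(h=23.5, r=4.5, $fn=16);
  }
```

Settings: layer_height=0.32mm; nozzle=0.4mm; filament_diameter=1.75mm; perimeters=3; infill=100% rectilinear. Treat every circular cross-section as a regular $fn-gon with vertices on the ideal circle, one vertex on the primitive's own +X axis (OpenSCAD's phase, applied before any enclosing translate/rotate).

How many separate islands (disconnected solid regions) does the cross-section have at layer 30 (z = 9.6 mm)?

2

At z = 9.6 mm: the cone is absent (z outside [0, 6.5]); the r=2 cylinder at (13.5, 14.5) contributes a regular 16-gon of circumradius 2; the r=4.5 cylinder at (6.5, 1.5) gives a regular 16-gon of circumradius 4.5 (constant along its height); Taking the union: the 2 present regions are separate (no shared area or edge), so areas and boundary lengths simply add and each stays a separate island — 2 connected regions; (rotated 65° about Z; rotation is an isometry so areas/perimeters/island counts are preserved). Overall, the cross-section has 2 separate islands. Island count = 2.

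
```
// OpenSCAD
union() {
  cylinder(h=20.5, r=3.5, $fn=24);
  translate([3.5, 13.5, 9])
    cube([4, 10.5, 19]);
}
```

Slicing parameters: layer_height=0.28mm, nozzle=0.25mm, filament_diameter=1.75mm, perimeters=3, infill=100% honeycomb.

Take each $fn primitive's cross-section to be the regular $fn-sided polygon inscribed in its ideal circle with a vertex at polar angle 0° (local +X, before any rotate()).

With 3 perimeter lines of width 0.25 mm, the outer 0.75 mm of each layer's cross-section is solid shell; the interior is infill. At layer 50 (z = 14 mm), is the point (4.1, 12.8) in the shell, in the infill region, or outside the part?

At z = 14 mm: the r=3.5 cylinder contributes a regular 24-gon of circumradius 3.5; the cube at (3.5, 13.5) is present — its section is the full 4×10.5 rectangle; Combining (union): the 2 present regions are separate (no shared area or edge), so areas and boundary lengths simply add and each stays a separate island — 2 connected regions. Overall, the cross-section has 2 separate islands. The nearest boundary edge runs (7.50, 13.50)→(3.50, 13.50); distance from the point to it = 0.70 mm. The point is not inside any of the regions above, so it lies outside the cross-section (0.70 mm from the nearest boundary).

outside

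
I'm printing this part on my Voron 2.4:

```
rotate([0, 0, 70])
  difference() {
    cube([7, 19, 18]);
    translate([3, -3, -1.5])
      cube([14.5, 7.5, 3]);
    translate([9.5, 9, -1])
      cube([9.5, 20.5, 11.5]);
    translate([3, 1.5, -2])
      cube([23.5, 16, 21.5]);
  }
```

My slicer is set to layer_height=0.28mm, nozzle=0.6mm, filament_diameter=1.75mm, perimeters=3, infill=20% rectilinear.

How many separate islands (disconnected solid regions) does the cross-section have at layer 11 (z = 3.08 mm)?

1

At z = 3.08 mm: the 7×19 cube contributes its full rectangle; the cube at (3, -3) does not reach this height (z outside [-1.5, 1.5]); the cube at (9.5, 9) is present — its section is the full 9.5×20.5 rectangle; the cube at (3, 1.5) (footprint 23.5×16) is included at this height; After the difference (first − rest): starting from the 7×19 cube, the 9.5×20.5 cube at (9.5, 9) misses the remaining region (no effect); the 23.5×16 cube at (3, 1.5) partially overlaps it — only the 64.00 mm² overlap (of its 376.00 mm²) is removed, clipping the outline — 1 connected region; (rotated 70° about Z; rotation is an isometry so areas/perimeters/island counts are preserved). Overall, the cross-section is a single solid region. Island count = 1.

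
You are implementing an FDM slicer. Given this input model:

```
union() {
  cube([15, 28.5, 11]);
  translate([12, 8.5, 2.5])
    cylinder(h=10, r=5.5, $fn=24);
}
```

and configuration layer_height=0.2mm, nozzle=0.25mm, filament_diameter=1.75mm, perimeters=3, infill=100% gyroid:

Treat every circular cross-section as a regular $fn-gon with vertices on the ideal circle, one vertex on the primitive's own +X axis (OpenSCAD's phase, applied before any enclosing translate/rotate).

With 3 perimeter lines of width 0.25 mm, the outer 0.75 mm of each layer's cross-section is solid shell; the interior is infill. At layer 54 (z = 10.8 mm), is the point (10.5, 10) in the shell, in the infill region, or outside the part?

infill

At z = 10.8 mm: the cube is present — its section is the full 15×28.5 rectangle; the cylinder at (12, 8.5): section is a regular 24-gon, circumradius r=5.5; Merging all regions: the regions partially overlap (shared area 78.07 mm²), so overlapping operands fuse into one piece — 1 connected region. Overall, the cross-section is a single solid region. The nearest boundary edge runs (15.00, 28.50)→(15.00, 13.07); distance from the point to it = 5.45 mm. The point is inside the cross-section and 5.45 mm from the nearest boundary — more than the 0.75 mm shell width (3 × 0.25), so it's in the infill interior.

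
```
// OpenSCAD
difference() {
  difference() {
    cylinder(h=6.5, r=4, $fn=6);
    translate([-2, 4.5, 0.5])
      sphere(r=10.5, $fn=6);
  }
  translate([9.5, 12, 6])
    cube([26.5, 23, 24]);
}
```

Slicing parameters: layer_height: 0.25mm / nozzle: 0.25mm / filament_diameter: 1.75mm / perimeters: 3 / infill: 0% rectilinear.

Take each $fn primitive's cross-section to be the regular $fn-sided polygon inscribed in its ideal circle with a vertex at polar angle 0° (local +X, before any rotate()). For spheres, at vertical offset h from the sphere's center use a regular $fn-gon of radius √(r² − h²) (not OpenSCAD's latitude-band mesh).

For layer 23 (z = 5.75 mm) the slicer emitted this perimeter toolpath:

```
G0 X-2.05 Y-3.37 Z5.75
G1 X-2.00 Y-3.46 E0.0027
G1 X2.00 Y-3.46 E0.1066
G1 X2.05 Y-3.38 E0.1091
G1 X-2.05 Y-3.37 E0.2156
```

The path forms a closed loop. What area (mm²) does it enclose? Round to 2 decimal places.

0.34 mm²

Apply the shoelace formula to the sequence of (X, Y) vertices; enclosed area = 0.34 mm².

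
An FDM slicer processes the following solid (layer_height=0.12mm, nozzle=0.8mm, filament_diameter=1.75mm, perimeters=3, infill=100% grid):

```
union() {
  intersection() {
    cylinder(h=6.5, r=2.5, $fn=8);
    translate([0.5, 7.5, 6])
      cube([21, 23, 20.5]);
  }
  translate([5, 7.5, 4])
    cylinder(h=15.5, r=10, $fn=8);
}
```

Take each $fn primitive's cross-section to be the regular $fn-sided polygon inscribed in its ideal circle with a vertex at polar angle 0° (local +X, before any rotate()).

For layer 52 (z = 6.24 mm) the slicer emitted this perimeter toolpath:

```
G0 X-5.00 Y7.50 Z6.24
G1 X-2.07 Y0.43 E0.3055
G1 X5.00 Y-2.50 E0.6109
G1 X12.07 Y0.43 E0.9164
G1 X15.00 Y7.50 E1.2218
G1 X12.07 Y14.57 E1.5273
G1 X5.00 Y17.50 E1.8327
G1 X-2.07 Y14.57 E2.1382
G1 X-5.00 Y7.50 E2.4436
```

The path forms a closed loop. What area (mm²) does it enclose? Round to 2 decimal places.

282.80 mm²

Apply the shoelace formula to the sequence of (X, Y) vertices; enclosed area = 282.80 mm².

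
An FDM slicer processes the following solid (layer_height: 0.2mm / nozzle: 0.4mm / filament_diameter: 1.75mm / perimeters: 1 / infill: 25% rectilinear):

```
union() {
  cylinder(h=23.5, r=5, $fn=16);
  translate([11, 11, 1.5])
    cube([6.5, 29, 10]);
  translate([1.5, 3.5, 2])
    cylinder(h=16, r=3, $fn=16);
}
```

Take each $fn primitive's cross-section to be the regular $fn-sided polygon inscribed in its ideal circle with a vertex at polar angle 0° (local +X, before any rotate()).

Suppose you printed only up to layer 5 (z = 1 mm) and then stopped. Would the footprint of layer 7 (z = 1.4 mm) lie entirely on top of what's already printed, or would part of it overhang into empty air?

entirely on top

Compare the two slices. At z = 1: the cylinder: section is a regular 16-gon, circumradius r=5 (area = (16/2)·5.000²·sin(360°/16) = 76.54 mm²); the cube at (11, 11) is not intersected at this z (z outside [1.5, 11.5]); the cylinder at (1.5, 3.5) is not intersected at this z (z outside [2, 18]); Combining (union): only the r=5 cylinder is present, so the union is just that shape — area = 76.54 mm². At z = 1.4: the r=5 cylinder gives a regular 16-gon of circumradius 5 (constant along its height) (area = (16/2)·5.000²·sin(360°/16) = 76.54 mm²); the cube at (11, 11) does not reach this height (z outside [1.5, 11.5]); the cylinder at (1.5, 3.5) is not intersected at this z (z outside [2, 18]); Combining (union): only the r=5 cylinder is present, so the union is just that shape — area = 76.54 mm². Checking containment: the cross-section at z = 1.4 is a subset of the cross-section at z = 1.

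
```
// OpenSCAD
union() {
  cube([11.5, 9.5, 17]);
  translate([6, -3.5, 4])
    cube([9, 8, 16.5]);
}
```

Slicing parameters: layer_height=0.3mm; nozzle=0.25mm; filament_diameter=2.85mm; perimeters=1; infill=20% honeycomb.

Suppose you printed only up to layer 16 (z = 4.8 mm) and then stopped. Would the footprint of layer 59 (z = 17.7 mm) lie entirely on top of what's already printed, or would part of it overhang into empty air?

Compare the two slices. At z = 4.8: the cube is present — its section is the full 11.5×9.5 rectangle (area 109.25 mm²); the cube at (6, -3.5) (footprint 9×8) is included at this height (area 72.00 mm²); Combining (union): the regions partially overlap — summed areas 181.25 mm² minus the doubly-counted overlap 24.75 mm² gives 156.50 mm² — area = 156.50 mm². At z = 17.7: the cube is not intersected at this z (z outside [0, 17]); the 9×8 cube at (6, -3.5) contributes its full rectangle (area 72.00 mm²); Combining (union): only the 9×8 cube at (6, -3.5) is present, so the union is just that shape — area = 72.00 mm². Checking containment: the cross-section at z = 17.7 is a subset of the cross-section at z = 4.8.

entirely on top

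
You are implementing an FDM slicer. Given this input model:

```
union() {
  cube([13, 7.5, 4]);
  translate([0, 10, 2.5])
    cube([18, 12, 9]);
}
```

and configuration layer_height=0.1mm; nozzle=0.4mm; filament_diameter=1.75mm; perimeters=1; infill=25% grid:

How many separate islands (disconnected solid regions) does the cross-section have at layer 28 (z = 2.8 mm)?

At z = 2.8 mm: the cube is present — its section is the full 13×7.5 rectangle; the 18×12 cube at (0, 10) contributes its full rectangle; Combining (union): the 2 present regions are separate (no shared area or edge), so areas and boundary lengths simply add and each stays a separate island — 2 connected regions. Overall, the cross-section has 2 separate islands. Island count = 2.

2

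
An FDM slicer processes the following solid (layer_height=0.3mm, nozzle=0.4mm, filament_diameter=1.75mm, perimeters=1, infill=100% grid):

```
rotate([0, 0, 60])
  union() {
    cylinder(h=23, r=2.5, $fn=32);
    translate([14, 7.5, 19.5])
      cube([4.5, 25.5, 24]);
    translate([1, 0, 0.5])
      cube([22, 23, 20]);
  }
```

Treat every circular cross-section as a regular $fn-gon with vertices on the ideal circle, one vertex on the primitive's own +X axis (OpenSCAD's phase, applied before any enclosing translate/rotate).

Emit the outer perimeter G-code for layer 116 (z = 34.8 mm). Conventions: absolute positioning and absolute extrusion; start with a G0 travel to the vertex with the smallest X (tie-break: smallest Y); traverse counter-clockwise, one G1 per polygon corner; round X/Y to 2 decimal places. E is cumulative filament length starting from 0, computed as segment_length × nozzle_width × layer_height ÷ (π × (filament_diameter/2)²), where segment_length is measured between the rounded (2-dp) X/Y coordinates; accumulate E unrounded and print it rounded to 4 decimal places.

At z = 34.8 mm: the cylinder is absent (z outside [0, 23]); the cube at (14, 7.5) is present — its section is the full 4.5×25.5 rectangle; the cube at (1, 0) is not intersected at this z (z outside [0.5, 20.5]); Merging all regions: only the 4.5×25.5 cube at (14, 7.5) is present, so the union is just that shape — 1 connected region; (whole slice rotated 60° about Z — lengths, areas and connectivity unchanged). The outline is a single polygon with 4 vertices. Extrusion per mm of travel: 0.4 × 0.3 / (π × 0.875²) = 0.049890. Accumulating E over each segment gives final E = 2.9933.

G0 X-21.58 Y28.62 Z34.80
G1 X0.50 Y15.87 E1.2720
G1 X2.75 Y19.77 E1.4967
G1 X-19.33 Y32.52 E2.7687
G1 X-21.58 Y28.62 E2.9933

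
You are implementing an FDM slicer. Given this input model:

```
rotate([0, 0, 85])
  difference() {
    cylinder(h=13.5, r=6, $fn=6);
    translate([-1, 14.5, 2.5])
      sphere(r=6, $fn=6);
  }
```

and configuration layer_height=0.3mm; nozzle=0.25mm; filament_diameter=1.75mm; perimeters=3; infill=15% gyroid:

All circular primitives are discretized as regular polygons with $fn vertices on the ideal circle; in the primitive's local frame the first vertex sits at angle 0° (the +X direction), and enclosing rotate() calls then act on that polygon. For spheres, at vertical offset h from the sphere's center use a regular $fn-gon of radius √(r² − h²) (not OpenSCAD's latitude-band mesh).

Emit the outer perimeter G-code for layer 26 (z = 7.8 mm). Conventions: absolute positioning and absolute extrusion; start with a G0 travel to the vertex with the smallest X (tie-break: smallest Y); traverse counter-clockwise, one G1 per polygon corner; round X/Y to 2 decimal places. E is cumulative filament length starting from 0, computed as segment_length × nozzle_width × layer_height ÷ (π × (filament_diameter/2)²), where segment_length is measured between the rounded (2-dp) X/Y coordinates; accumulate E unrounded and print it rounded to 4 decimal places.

At z = 7.8 mm: the r=6 cylinder contributes a regular 6-gon of circumradius 6; the r=6 sphere at (-1, 14.5) slices to a regular 6-gon of circumradius 2.812 (√(r²−h²) with h=5.3 from center); Taking the first minus the rest: starting from the r=6 cylinder, the r=6 sphere at (-1, 14.5) misses the remaining region (no effect) — 1 connected region; (whole slice rotated 85° about Z — lengths, areas and connectivity unchanged). The outline is a single polygon with 6 vertices. Extrusion per mm of travel: 0.25 × 0.3 / (π × 0.875²) = 0.031181. Accumulating E over each segment gives final E = 1.1226.

G0 X-5.44 Y-2.54 Z7.80
G1 X-0.52 Y-5.98 E0.1872
G1 X4.91 Y-3.44 E0.3741
G1 X5.44 Y2.54 E0.5613
G1 X0.52 Y5.98 E0.7485
G1 X-4.91 Y3.44 E0.9354
G1 X-5.44 Y-2.54 E1.1226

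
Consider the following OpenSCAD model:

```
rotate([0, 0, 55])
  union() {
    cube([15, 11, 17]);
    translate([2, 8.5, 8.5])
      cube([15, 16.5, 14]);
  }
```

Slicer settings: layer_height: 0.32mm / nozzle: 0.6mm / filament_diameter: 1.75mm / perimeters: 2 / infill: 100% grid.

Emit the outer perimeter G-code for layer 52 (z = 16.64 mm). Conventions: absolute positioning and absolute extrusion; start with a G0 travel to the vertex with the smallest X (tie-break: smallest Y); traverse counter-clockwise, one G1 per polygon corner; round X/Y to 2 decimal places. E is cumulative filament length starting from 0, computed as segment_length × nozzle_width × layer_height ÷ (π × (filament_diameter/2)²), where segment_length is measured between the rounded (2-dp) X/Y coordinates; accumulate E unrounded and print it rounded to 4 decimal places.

At z = 16.64 mm: the 15×11 cube contributes its full rectangle; the cube at (2, 8.5) (footprint 15×16.5) is included at this height; Merging all regions: the regions partially overlap (shared area 32.50 mm²), so overlapping operands fuse into one piece — 1 connected region; (rotated 55° about Z; rotation is an isometry so areas/perimeters/island counts are preserved). The outline is a single polygon with 8 vertices. Extrusion per mm of travel: 0.6 × 0.32 / (π × 0.875²) = 0.079824. Accumulating E over each segment gives final E = 6.7048.

G0 X-19.33 Y15.98 Z16.64
G1 X-7.86 Y7.95 E1.1177
G1 X-9.01 Y6.31 E1.2775
G1 X0.00 Y0.00 E2.1556
G1 X8.60 Y12.29 E3.3530
G1 X1.64 Y17.16 E4.0311
G1 X2.79 Y18.80 E4.1909
G1 X-10.73 Y28.26 E5.5081
G1 X-19.33 Y15.98 E6.7048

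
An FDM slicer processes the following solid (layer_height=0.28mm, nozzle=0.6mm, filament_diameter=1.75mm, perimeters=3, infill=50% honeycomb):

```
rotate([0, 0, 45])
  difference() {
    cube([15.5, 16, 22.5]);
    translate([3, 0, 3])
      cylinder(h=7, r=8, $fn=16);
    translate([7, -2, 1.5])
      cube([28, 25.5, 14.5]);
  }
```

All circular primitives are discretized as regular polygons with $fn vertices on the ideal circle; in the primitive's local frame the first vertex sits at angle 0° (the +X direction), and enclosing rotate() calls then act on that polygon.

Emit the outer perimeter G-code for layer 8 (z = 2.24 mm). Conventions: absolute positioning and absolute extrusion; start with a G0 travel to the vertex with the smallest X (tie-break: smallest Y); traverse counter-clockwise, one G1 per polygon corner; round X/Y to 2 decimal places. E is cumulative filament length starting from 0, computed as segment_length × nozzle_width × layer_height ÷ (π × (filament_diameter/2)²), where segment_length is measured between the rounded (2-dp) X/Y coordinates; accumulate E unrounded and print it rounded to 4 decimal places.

At z = 2.24 mm: the 15.5×16 cube contributes its full rectangle; the cylinder at (3, 0) is not intersected at this z (z outside [3, 10]); the cube at (7, -2) is present — its section is the full 28×25.5 rectangle; After the difference (first − rest): starting from the 15.5×16 cube, the 28×25.5 cube at (7, -2) partially overlaps it — only the 136.00 mm² overlap (of its 714.00 mm²) is removed, clipping the outline — 1 connected region; (rotated 45° about Z; rotation is an isometry so areas/perimeters/island counts are preserved). The outline is a single polygon with 4 vertices. Extrusion per mm of travel: 0.6 × 0.28 / (π × 0.875²) = 0.069846. Accumulating E over each segment gives final E = 3.2122.

G0 X-11.31 Y11.31 Z2.24
G1 X0.00 Y0.00 E1.1172
G1 X4.95 Y4.95 E1.6061
G1 X-6.36 Y16.26 E2.7233
G1 X-11.31 Y11.31 E3.2122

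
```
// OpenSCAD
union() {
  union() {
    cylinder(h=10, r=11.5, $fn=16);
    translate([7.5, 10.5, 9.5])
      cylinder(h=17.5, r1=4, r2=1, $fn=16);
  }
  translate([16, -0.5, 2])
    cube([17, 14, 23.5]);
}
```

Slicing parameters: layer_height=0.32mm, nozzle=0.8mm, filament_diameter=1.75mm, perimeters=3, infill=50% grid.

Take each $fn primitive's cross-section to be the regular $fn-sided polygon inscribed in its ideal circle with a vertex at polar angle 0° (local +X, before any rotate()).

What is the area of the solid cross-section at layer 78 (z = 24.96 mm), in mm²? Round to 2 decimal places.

243.58 mm²

At z = 24.96 mm: the cylinder does not reach this height (z outside [0, 10]); the cone at (7.5, 10.5) contributes a regular 16-gon of circumradius 1.350 (interpolated between r1=4 and r2=1 at t=0.883) (area = (16/2)·1.350²·sin(360°/16) = 5.58 mm²); Merging all regions: only the cone at (7.5, 10.5) is present, so the union is just that shape — area = 5.58 mm²; the cube at (16, -0.5) (footprint 17×14) is included at this height (area 238.00 mm²); Taking the union: the 2 present regions are separate (no shared area or edge), so areas and boundary lengths simply add and each stays a separate island — area = 243.58 mm². Overall, the cross-section has 2 separate islands. Net area = 243.58 mm².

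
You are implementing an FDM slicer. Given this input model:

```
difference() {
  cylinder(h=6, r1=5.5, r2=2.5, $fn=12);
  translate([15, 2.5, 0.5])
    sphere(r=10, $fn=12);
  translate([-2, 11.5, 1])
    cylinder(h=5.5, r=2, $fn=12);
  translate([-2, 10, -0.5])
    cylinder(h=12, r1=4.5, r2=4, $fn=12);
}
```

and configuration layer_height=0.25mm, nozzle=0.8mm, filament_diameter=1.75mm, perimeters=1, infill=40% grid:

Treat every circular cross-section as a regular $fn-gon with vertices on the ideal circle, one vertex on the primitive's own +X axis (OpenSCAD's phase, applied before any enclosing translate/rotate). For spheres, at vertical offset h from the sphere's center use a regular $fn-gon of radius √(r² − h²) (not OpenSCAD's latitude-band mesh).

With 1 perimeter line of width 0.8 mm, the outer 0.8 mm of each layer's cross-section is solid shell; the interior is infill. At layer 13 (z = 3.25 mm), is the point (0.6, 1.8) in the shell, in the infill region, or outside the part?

infill

At z = 3.25 mm: the cone: at t=0.542 of its height the radius interpolates to r₁+(r₂−r₁)t = 3.875, giving a regular 12-gon of that circumradius; the r=10 sphere at (15, 2.5) slices to a regular 12-gon of circumradius 9.614 (√(r²−h²) with h=2.75 from center); the cylinder at (-2, 11.5): section is a regular 12-gon, circumradius r=2; the cone at (-2, 10): at t=0.312 of its height the radius interpolates to r₁+(r₂−r₁)t = 4.344, giving a regular 12-gon of that circumradius; After the difference (first − rest): starting from the cone, the r=10 sphere at (15, 2.5) misses the remaining region (no effect); the r=2 cylinder at (-2, 11.5) misses the remaining region (no effect); the cone at (-2, 10) misses the remaining region (no effect) — 1 connected region. Overall, the cross-section is a single solid region. The nearest boundary edge runs (0.00, 3.88)→(1.94, 3.36); distance from the point to it = 1.85 mm. The point is inside the cross-section and 1.85 mm from the nearest boundary — more than the 0.8 mm shell width (1 × 0.8), so it's in the infill interior.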